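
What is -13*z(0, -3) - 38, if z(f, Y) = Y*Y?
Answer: -155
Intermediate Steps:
z(f, Y) = Y**2
-13*z(0, -3) - 38 = -13*(-3)**2 - 38 = -13*9 - 38 = -117 - 38 = -155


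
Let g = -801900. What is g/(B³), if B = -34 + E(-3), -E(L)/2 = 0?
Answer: 200475/9826 ≈ 20.402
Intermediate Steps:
E(L) = 0 (E(L) = -2*0 = 0)
B = -34 (B = -34 + 0 = -34)
g/(B³) = -801900/((-34)³) = -801900/(-39304) = -801900*(-1/39304) = 200475/9826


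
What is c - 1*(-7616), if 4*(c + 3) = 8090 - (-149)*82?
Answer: 12690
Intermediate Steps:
c = 5074 (c = -3 + (8090 - (-149)*82)/4 = -3 + (8090 - 1*(-12218))/4 = -3 + (8090 + 12218)/4 = -3 + (1/4)*20308 = -3 + 5077 = 5074)
c - 1*(-7616) = 5074 - 1*(-7616) = 5074 + 7616 = 12690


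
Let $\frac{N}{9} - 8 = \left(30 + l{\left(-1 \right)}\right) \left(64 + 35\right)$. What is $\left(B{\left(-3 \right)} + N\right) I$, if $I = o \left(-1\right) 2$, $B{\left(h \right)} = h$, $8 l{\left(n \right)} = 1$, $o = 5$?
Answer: $- \frac{1076415}{4} \approx -2.691 \cdot 10^{5}$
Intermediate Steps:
$l{\left(n \right)} = \frac{1}{8}$ ($l{\left(n \right)} = \frac{1}{8} \cdot 1 = \frac{1}{8}$)
$N = \frac{215307}{8}$ ($N = 72 + 9 \left(30 + \frac{1}{8}\right) \left(64 + 35\right) = 72 + 9 \cdot \frac{241}{8} \cdot 99 = 72 + 9 \cdot \frac{23859}{8} = 72 + \frac{214731}{8} = \frac{215307}{8} \approx 26913.0$)
$I = -10$ ($I = 5 \left(-1\right) 2 = \left(-5\right) 2 = -10$)
$\left(B{\left(-3 \right)} + N\right) I = \left(-3 + \frac{215307}{8}\right) \left(-10\right) = \frac{215283}{8} \left(-10\right) = - \frac{1076415}{4}$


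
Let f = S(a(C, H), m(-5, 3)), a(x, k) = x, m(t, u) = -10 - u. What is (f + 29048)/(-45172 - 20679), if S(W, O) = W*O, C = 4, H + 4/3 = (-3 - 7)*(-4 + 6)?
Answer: -28996/65851 ≈ -0.44033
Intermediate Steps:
H = -64/3 (H = -4/3 + (-3 - 7)*(-4 + 6) = -4/3 - 10*2 = -4/3 - 20 = -64/3 ≈ -21.333)
S(W, O) = O*W
f = -52 (f = (-10 - 1*3)*4 = (-10 - 3)*4 = -13*4 = -52)
(f + 29048)/(-45172 - 20679) = (-52 + 29048)/(-45172 - 20679) = 28996/(-65851) = 28996*(-1/65851) = -28996/65851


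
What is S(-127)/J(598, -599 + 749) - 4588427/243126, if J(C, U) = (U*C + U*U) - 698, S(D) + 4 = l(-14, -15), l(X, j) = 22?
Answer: -255807205543/13554517626 ≈ -18.872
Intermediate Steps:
S(D) = 18 (S(D) = -4 + 22 = 18)
J(C, U) = -698 + U² + C*U (J(C, U) = (C*U + U²) - 698 = (U² + C*U) - 698 = -698 + U² + C*U)
S(-127)/J(598, -599 + 749) - 4588427/243126 = 18/(-698 + (-599 + 749)² + 598*(-599 + 749)) - 4588427/243126 = 18/(-698 + 150² + 598*150) - 4588427*1/243126 = 18/(-698 + 22500 + 89700) - 4588427/243126 = 18/111502 - 4588427/243126 = 18*(1/111502) - 4588427/243126 = 9/55751 - 4588427/243126 = -255807205543/13554517626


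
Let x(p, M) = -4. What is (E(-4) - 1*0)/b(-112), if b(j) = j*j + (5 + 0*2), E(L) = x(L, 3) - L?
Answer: 0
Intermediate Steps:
E(L) = -4 - L
b(j) = 5 + j² (b(j) = j² + (5 + 0) = j² + 5 = 5 + j²)
(E(-4) - 1*0)/b(-112) = ((-4 - 1*(-4)) - 1*0)/(5 + (-112)²) = ((-4 + 4) + 0)/(5 + 12544) = (0 + 0)/12549 = (1/12549)*0 = 0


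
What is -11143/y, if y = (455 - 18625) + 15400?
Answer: 11143/2770 ≈ 4.0227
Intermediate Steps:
y = -2770 (y = -18170 + 15400 = -2770)
-11143/y = -11143/(-2770) = -11143*(-1/2770) = 11143/2770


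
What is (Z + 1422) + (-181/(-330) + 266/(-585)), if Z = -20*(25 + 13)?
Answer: 8521147/12870 ≈ 662.09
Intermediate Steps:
Z = -760 (Z = -20*38 = -760)
(Z + 1422) + (-181/(-330) + 266/(-585)) = (-760 + 1422) + (-181/(-330) + 266/(-585)) = 662 + (-181*(-1/330) + 266*(-1/585)) = 662 + (181/330 - 266/585) = 662 + 1207/12870 = 8521147/12870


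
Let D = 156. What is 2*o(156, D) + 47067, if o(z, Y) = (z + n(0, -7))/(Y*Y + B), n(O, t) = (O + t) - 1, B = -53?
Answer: 1142928257/24283 ≈ 47067.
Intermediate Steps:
n(O, t) = -1 + O + t
o(z, Y) = (-8 + z)/(-53 + Y²) (o(z, Y) = (z + (-1 + 0 - 7))/(Y*Y - 53) = (z - 8)/(Y² - 53) = (-8 + z)/(-53 + Y²))
2*o(156, D) + 47067 = 2*((-8 + 156)/(-53 + 156²)) + 47067 = 2*(148/(-53 + 24336)) + 47067 = 2*(148/24283) + 47067 = 296/24283 + 47067 = 1142928257/24283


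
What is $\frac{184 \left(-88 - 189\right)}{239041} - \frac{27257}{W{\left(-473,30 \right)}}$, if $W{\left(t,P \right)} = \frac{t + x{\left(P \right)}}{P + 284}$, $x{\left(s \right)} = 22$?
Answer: $\frac{185986976550}{9800681} \approx 18977.0$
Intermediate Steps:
$W{\left(t,P \right)} = \frac{22 + t}{284 + P}$ ($W{\left(t,P \right)} = \frac{t + 22}{P + 284} = \frac{22 + t}{284 + P}$)
$\frac{184 \left(-88 - 189\right)}{239041} - \frac{27257}{W{\left(-473,30 \right)}} = \frac{184 \left(-88 - 189\right)}{239041} - \frac{27257}{\frac{1}{284 + 30} \left(22 - 473\right)} = 184 \left(-277\right) \frac{1}{239041} - \frac{27257}{\frac{1}{314} \left(-451\right)} = \left(-50968\right) \frac{1}{239041} - \frac{27257}{\frac{1}{314} \left(-451\right)} = - \frac{50968}{239041} - \frac{27257}{- \frac{451}{314}} = - \frac{50968}{239041} - - \frac{8558698}{451} = - \frac{50968}{239041} + \frac{8558698}{451} = \frac{185986976550}{9800681}$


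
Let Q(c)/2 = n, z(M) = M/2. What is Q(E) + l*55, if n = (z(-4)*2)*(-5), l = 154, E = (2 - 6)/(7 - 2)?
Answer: 8510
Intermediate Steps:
E = -⅘ (E = -4/5 = -4*⅕ = -⅘ ≈ -0.80000)
z(M) = M/2 (z(M) = M*(½) = M/2)
n = 20 (n = (((½)*(-4))*2)*(-5) = -2*2*(-5) = -4*(-5) = 20)
Q(c) = 40 (Q(c) = 2*20 = 40)
Q(E) + l*55 = 40 + 154*55 = 40 + 8470 = 8510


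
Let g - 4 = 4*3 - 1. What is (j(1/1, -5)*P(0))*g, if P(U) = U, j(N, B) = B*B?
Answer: 0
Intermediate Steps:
j(N, B) = B**2
g = 15 (g = 4 + (4*3 - 1) = 4 + (12 - 1) = 4 + 11 = 15)
(j(1/1, -5)*P(0))*g = ((-5)**2*0)*15 = (25*0)*15 = 0*15 = 0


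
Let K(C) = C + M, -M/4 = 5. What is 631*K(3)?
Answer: -10727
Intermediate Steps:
M = -20 (M = -4*5 = -20)
K(C) = -20 + C (K(C) = C - 20 = -20 + C)
631*K(3) = 631*(-20 + 3) = 631*(-17) = -10727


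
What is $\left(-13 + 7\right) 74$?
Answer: $-444$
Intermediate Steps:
$\left(-13 + 7\right) 74 = \left(-6\right) 74 = -444$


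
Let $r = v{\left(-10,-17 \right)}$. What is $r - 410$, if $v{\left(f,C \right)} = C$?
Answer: $-427$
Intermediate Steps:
$r = -17$
$r - 410 = -17 - 410 = -427$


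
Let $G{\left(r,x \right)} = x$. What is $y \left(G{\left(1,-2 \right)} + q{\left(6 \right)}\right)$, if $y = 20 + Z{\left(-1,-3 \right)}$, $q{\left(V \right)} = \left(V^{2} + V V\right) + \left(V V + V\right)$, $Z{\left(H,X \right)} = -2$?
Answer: $2016$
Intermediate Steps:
$q{\left(V \right)} = V + 3 V^{2}$ ($q{\left(V \right)} = \left(V^{2} + V^{2}\right) + \left(V^{2} + V\right) = 2 V^{2} + \left(V + V^{2}\right) = V + 3 V^{2}$)
$y = 18$ ($y = 20 - 2 = 18$)
$y \left(G{\left(1,-2 \right)} + q{\left(6 \right)}\right) = 18 \left(-2 + 6 \left(1 + 3 \cdot 6\right)\right) = 18 \left(-2 + 6 \left(1 + 18\right)\right) = 18 \left(-2 + 6 \cdot 19\right) = 18 \left(-2 + 114\right) = 18 \cdot 112 = 2016$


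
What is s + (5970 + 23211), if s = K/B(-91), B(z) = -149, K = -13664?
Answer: 4361633/149 ≈ 29273.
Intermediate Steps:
s = 13664/149 (s = -13664/(-149) = -13664*(-1/149) = 13664/149 ≈ 91.705)
s + (5970 + 23211) = 13664/149 + (5970 + 23211) = 13664/149 + 29181 = 4361633/149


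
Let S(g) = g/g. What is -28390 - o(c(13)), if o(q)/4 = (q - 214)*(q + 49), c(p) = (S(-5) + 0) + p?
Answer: 22010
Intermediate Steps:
S(g) = 1
c(p) = 1 + p (c(p) = (1 + 0) + p = 1 + p)
o(q) = 4*(-214 + q)*(49 + q) (o(q) = 4*((q - 214)*(q + 49)) = 4*((-214 + q)*(49 + q)) = 4*(-214 + q)*(49 + q))
-28390 - o(c(13)) = -28390 - (-41944 - 660*(1 + 13) + 4*(1 + 13)²) = -28390 - (-41944 - 660*14 + 4*14²) = -28390 - (-41944 - 9240 + 4*196) = -28390 - (-41944 - 9240 + 784) = -28390 - 1*(-50400) = -28390 + 50400 = 22010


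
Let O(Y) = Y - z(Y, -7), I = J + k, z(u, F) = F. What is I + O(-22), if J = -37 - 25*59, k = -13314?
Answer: -14841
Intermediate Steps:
J = -1512 (J = -37 - 1475 = -1512)
I = -14826 (I = -1512 - 13314 = -14826)
O(Y) = 7 + Y (O(Y) = Y - 1*(-7) = Y + 7 = 7 + Y)
I + O(-22) = -14826 + (7 - 22) = -14826 - 15 = -14841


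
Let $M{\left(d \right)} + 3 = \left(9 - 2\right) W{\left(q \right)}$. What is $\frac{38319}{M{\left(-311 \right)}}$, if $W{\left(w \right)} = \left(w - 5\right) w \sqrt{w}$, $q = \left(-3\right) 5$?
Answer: $- \frac{12773}{7350001} - \frac{8941100 i \sqrt{15}}{7350001} \approx -0.0017378 - 4.7114 i$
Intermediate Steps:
$q = -15$
$W{\left(w \right)} = w^{\frac{3}{2}} \left(-5 + w\right)$ ($W{\left(w \right)} = \left(-5 + w\right) w \sqrt{w} = w \left(-5 + w\right) \sqrt{w} = w^{\frac{3}{2}} \left(-5 + w\right)$)
$M{\left(d \right)} = -3 + 2100 i \sqrt{15}$ ($M{\left(d \right)} = -3 + \left(9 - 2\right) \left(-15\right)^{\frac{3}{2}} \left(-5 - 15\right) = -3 + 7 - 15 i \sqrt{15} \left(-20\right) = -3 + 7 \cdot 300 i \sqrt{15} = -3 + 2100 i \sqrt{15}$)
$\frac{38319}{M{\left(-311 \right)}} = \frac{38319}{-3 + 2100 i \sqrt{15}}$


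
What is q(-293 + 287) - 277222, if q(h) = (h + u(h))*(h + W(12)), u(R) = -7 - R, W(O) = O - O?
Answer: -277180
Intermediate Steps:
W(O) = 0
q(h) = -7*h (q(h) = (h + (-7 - h))*(h + 0) = -7*h)
q(-293 + 287) - 277222 = -7*(-293 + 287) - 277222 = -7*(-6) - 277222 = 42 - 277222 = -277180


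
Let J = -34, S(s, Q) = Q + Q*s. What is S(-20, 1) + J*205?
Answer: -6989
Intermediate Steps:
S(-20, 1) + J*205 = 1*(1 - 20) - 34*205 = 1*(-19) - 6970 = -19 - 6970 = -6989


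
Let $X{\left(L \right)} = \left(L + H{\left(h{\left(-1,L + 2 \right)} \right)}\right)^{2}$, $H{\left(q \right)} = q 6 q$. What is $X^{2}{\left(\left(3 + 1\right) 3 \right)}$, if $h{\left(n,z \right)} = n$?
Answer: $104976$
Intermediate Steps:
$H{\left(q \right)} = 6 q^{2}$ ($H{\left(q \right)} = 6 q q = 6 q^{2}$)
$X{\left(L \right)} = \left(6 + L\right)^{2}$ ($X{\left(L \right)} = \left(L + 6 \left(-1\right)^{2}\right)^{2} = \left(L + 6 \cdot 1\right)^{2} = \left(L + 6\right)^{2} = \left(6 + L\right)^{2}$)
$X^{2}{\left(\left(3 + 1\right) 3 \right)} = \left(\left(6 + \left(3 + 1\right) 3\right)^{2}\right)^{2} = \left(\left(6 + 4 \cdot 3\right)^{2}\right)^{2} = \left(\left(6 + 12\right)^{2}\right)^{2} = \left(18^{2}\right)^{2} = 324^{2} = 104976$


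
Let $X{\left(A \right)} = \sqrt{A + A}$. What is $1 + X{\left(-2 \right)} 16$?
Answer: $1 + 32 i \approx 1.0 + 32.0 i$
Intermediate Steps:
$X{\left(A \right)} = \sqrt{2} \sqrt{A}$ ($X{\left(A \right)} = \sqrt{2 A} = \sqrt{2} \sqrt{A}$)
$1 + X{\left(-2 \right)} 16 = 1 + \sqrt{2} \sqrt{-2} \cdot 16 = 1 + \sqrt{2} i \sqrt{2} \cdot 16 = 1 + 2 i 16 = 1 + 32 i$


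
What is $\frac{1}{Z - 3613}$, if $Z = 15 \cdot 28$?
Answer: $- \frac{1}{3193} \approx -0.00031319$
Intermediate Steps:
$Z = 420$
$\frac{1}{Z - 3613} = \frac{1}{420 - 3613} = \frac{1}{-3193} = - \frac{1}{3193}$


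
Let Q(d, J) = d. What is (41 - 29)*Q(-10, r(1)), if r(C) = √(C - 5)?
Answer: -120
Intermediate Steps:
r(C) = √(-5 + C)
(41 - 29)*Q(-10, r(1)) = (41 - 29)*(-10) = 12*(-10) = -120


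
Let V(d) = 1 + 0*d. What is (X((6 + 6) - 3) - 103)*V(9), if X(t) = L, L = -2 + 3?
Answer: -102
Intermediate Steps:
V(d) = 1 (V(d) = 1 + 0 = 1)
L = 1
X(t) = 1
(X((6 + 6) - 3) - 103)*V(9) = (1 - 103)*1 = -102*1 = -102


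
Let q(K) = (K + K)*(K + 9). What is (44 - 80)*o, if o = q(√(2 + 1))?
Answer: -216 - 648*√3 ≈ -1338.4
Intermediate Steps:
q(K) = 2*K*(9 + K) (q(K) = (2*K)*(9 + K) = 2*K*(9 + K))
o = 2*√3*(9 + √3) (o = 2*√(2 + 1)*(9 + √(2 + 1)) = 2*√3*(9 + √3) ≈ 37.177)
(44 - 80)*o = (44 - 80)*(6 + 18*√3) = -36*(6 + 18*√3) = -216 - 648*√3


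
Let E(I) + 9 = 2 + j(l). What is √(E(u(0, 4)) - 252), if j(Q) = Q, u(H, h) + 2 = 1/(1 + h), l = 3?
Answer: 16*I ≈ 16.0*I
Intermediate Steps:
u(H, h) = -2 + 1/(1 + h)
E(I) = -4 (E(I) = -9 + (2 + 3) = -9 + 5 = -4)
√(E(u(0, 4)) - 252) = √(-4 - 252) = √(-256) = 16*I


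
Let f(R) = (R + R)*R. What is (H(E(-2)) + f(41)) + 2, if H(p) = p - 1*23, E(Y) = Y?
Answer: 3339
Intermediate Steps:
f(R) = 2*R² (f(R) = (2*R)*R = 2*R²)
H(p) = -23 + p (H(p) = p - 23 = -23 + p)
(H(E(-2)) + f(41)) + 2 = ((-23 - 2) + 2*41²) + 2 = (-25 + 2*1681) + 2 = (-25 + 3362) + 2 = 3337 + 2 = 3339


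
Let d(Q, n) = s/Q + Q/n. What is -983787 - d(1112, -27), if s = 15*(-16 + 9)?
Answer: -29535981509/30024 ≈ -9.8375e+5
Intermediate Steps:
s = -105 (s = 15*(-7) = -105)
d(Q, n) = -105/Q + Q/n
-983787 - d(1112, -27) = -983787 - (-105/1112 + 1112/(-27)) = -983787 - (-105*1/1112 + 1112*(-1/27)) = -983787 - (-105/1112 - 1112/27) = -983787 - 1*(-1239379/30024) = -983787 + 1239379/30024 = -29535981509/30024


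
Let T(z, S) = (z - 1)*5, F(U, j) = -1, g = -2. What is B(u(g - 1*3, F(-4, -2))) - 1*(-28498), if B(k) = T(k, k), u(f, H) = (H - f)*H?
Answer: 28473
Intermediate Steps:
u(f, H) = H*(H - f)
T(z, S) = -5 + 5*z (T(z, S) = (-1 + z)*5 = -5 + 5*z)
B(k) = -5 + 5*k
B(u(g - 1*3, F(-4, -2))) - 1*(-28498) = (-5 + 5*(-(-1 - (-2 - 1*3)))) - 1*(-28498) = (-5 + 5*(-(-1 - (-2 - 3)))) + 28498 = (-5 + 5*(-(-1 - 1*(-5)))) + 28498 = (-5 + 5*(-(-1 + 5))) + 28498 = (-5 + 5*(-1*4)) + 28498 = (-5 + 5*(-4)) + 28498 = (-5 - 20) + 28498 = -25 + 28498 = 28473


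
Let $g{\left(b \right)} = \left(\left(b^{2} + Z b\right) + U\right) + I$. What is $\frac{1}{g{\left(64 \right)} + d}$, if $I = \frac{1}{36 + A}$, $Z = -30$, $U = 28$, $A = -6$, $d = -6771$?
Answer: $- \frac{30}{137009} \approx -0.00021896$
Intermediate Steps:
$I = \frac{1}{30}$ ($I = \frac{1}{36 - 6} = \frac{1}{30} \approx 0.033333$)
$g{\left(b \right)} = \frac{841}{30} + b^{2} - 30 b$ ($g{\left(b \right)} = \left(\left(b^{2} - 30 b\right) + 28\right) + \frac{1}{30} = \left(28 + b^{2} - 30 b\right) + \frac{1}{30} = \frac{841}{30} + b^{2} - 30 b$)
$\frac{1}{g{\left(64 \right)} + d} = \frac{1}{\left(\frac{841}{30} + 64^{2} - 1920\right) - 6771} = \frac{1}{\left(\frac{841}{30} + 4096 - 1920\right) - 6771} = \frac{1}{\frac{66121}{30} - 6771} = \frac{1}{- \frac{137009}{30}} = - \frac{30}{137009}$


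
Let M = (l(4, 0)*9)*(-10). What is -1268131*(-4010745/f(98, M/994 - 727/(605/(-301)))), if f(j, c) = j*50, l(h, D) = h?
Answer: 1017230013519/980 ≈ 1.0380e+9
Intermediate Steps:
M = -360 (M = (4*9)*(-10) = 36*(-10) = -360)
f(j, c) = 50*j
-1268131*(-4010745/f(98, M/994 - 727/(605/(-301)))) = -1268131/((50*98)/(-4010745)) = -1268131/(4900*(-1/4010745)) = -1268131/(-980/802149) = -1268131*(-802149/980) = 1017230013519/980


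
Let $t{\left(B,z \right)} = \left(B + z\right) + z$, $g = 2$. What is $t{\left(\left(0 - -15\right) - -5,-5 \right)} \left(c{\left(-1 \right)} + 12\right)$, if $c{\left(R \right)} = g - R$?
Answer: $150$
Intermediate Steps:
$c{\left(R \right)} = 2 - R$
$t{\left(B,z \right)} = B + 2 z$
$t{\left(\left(0 - -15\right) - -5,-5 \right)} \left(c{\left(-1 \right)} + 12\right) = \left(\left(\left(0 - -15\right) - -5\right) + 2 \left(-5\right)\right) \left(\left(2 - -1\right) + 12\right) = \left(\left(\left(0 + 15\right) + 5\right) - 10\right) \left(\left(2 + 1\right) + 12\right) = \left(\left(15 + 5\right) - 10\right) \left(3 + 12\right) = \left(20 - 10\right) 15 = 10 \cdot 15 = 150$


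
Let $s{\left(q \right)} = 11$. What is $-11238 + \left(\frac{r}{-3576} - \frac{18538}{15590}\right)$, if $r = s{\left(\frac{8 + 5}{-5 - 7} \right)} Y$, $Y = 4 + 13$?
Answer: $- \frac{313292954569}{27874920} \approx -11239.0$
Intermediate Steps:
$Y = 17$
$r = 187$ ($r = 11 \cdot 17 = 187$)
$-11238 + \left(\frac{r}{-3576} - \frac{18538}{15590}\right) = -11238 + \left(\frac{187}{-3576} - \frac{18538}{15590}\right) = -11238 + \left(187 \left(- \frac{1}{3576}\right) - \frac{9269}{7795}\right) = -11238 - \frac{34603609}{27874920} = - \frac{313292954569}{27874920}$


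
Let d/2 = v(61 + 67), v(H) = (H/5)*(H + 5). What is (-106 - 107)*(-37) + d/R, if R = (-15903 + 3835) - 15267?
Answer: 153871661/19525 ≈ 7880.8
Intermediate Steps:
R = -27335 (R = -12068 - 15267 = -27335)
v(H) = H*(5 + H)/5 (v(H) = (H*(⅕))*(5 + H) = (H/5)*(5 + H) = H*(5 + H)/5)
d = 34048/5 (d = 2*((61 + 67)*(5 + (61 + 67))/5) = 2*((⅕)*128*(5 + 128)) = 2*((⅕)*128*133) = 2*(17024/5) = 34048/5 ≈ 6809.6)
(-106 - 107)*(-37) + d/R = (-106 - 107)*(-37) + (34048/5)/(-27335) = -213*(-37) + (34048/5)*(-1/27335) = 7881 - 4864/19525 = 153871661/19525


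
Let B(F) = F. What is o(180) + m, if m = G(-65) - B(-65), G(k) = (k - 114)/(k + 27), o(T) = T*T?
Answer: 1233849/38 ≈ 32470.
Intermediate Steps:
o(T) = T²
G(k) = (-114 + k)/(27 + k)
m = 2649/38 (m = (-114 - 65)/(27 - 65) - 1*(-65) = -179/(-38) + 65 = -1/38*(-179) + 65 = 179/38 + 65 = 2649/38 ≈ 69.711)
o(180) + m = 180² + 2649/38 = 32400 + 2649/38 = 1233849/38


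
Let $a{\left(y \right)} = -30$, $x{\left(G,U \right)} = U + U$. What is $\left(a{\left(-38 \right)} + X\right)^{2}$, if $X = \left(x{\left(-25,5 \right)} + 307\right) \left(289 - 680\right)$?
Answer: $15370296529$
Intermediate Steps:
$x{\left(G,U \right)} = 2 U$
$X = -123947$ ($X = \left(2 \cdot 5 + 307\right) \left(289 - 680\right) = \left(10 + 307\right) \left(-391\right) = 317 \left(-391\right) = -123947$)
$\left(a{\left(-38 \right)} + X\right)^{2} = \left(-30 - 123947\right)^{2} = \left(-123977\right)^{2} = 15370296529$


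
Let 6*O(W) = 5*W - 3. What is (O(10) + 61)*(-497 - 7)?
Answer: -34692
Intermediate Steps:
O(W) = -1/2 + 5*W/6 (O(W) = (5*W - 3)/6 = (-3 + 5*W)/6 = -1/2 + 5*W/6)
(O(10) + 61)*(-497 - 7) = ((-1/2 + (5/6)*10) + 61)*(-497 - 7) = ((-1/2 + 25/3) + 61)*(-504) = (47/6 + 61)*(-504) = (413/6)*(-504) = -34692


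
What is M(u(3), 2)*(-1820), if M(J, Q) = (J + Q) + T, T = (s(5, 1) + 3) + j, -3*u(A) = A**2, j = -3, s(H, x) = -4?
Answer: 9100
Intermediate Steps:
u(A) = -A**2/3
T = -4 (T = (-4 + 3) - 3 = -1 - 3 = -4)
M(J, Q) = -4 + J + Q (M(J, Q) = (J + Q) - 4 = -4 + J + Q)
M(u(3), 2)*(-1820) = (-4 - 1/3*3**2 + 2)*(-1820) = (-4 - 1/3*9 + 2)*(-1820) = (-4 - 3 + 2)*(-1820) = -5*(-1820) = 9100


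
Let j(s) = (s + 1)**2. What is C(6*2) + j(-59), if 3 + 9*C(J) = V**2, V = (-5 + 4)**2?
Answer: 30274/9 ≈ 3363.8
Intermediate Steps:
V = 1 (V = (-1)**2 = 1)
C(J) = -2/9 (C(J) = -1/3 + (1/9)*1**2 = -1/3 + (1/9)*1 = -1/3 + 1/9 = -2/9)
j(s) = (1 + s)**2
C(6*2) + j(-59) = -2/9 + (1 - 59)**2 = -2/9 + (-58)**2 = -2/9 + 3364 = 30274/9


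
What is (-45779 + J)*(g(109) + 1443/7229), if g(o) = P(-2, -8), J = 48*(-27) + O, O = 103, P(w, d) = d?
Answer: 2648704108/7229 ≈ 3.6640e+5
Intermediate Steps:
J = -1193 (J = 48*(-27) + 103 = -1296 + 103 = -1193)
g(o) = -8
(-45779 + J)*(g(109) + 1443/7229) = (-45779 - 1193)*(-8 + 1443/7229) = -46972*(-8 + 1443*(1/7229)) = -46972*(-8 + 1443/7229) = -46972*(-56389/7229) = 2648704108/7229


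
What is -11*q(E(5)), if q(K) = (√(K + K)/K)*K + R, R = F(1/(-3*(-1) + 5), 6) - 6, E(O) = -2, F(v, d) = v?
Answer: 517/8 - 22*I ≈ 64.625 - 22.0*I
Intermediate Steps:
R = -47/8 (R = 1/(-3*(-1) + 5) - 6 = 1/(3 + 5) - 6 = 1/8 - 6 = ⅛ - 6 = -47/8 ≈ -5.8750)
q(K) = -47/8 + √2*√K (q(K) = (√(K + K)/K)*K - 47/8 = (√(2*K)/K)*K - 47/8 = ((√2*√K)/K)*K - 47/8 = (√2/√K)*K - 47/8 = √2*√K - 47/8 = -47/8 + √2*√K)
-11*q(E(5)) = -11*(-47/8 + √2*√(-2)) = -11*(-47/8 + √2*(I*√2)) = -11*(-47/8 + 2*I) = 517/8 - 22*I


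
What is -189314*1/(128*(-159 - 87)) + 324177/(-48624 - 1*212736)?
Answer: 136359103/28575360 ≈ 4.7719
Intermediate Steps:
-189314*1/(128*(-159 - 87)) + 324177/(-48624 - 1*212736) = -189314/(128*(-246)) + 324177/(-48624 - 212736) = -189314/(-31488) + 324177/(-261360) = -189314*(-1/31488) + 324177*(-1/261360) = 94657/15744 - 108059/87120 = 136359103/28575360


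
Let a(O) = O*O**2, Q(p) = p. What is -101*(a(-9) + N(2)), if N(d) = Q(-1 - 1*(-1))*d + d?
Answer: 73427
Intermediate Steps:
a(O) = O**3
N(d) = d (N(d) = (-1 - 1*(-1))*d + d = (-1 + 1)*d + d = 0*d + d = 0 + d = d)
-101*(a(-9) + N(2)) = -101*((-9)**3 + 2) = -101*(-729 + 2) = -101*(-727) = 73427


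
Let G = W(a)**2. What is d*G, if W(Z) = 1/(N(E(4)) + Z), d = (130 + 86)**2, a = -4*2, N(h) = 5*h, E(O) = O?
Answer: 324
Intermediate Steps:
a = -8
d = 46656 (d = 216**2 = 46656)
W(Z) = 1/(20 + Z) (W(Z) = 1/(5*4 + Z) = 1/(20 + Z))
G = 1/144 (G = (1/(20 - 8))**2 = (1/12)**2 = 1/144 ≈ 0.0069444)
d*G = 46656*(1/144) = 324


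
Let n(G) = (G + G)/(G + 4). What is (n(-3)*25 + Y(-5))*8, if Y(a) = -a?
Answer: -1160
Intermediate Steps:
n(G) = 2*G/(4 + G) (n(G) = (2*G)/(4 + G) = 2*G/(4 + G))
(n(-3)*25 + Y(-5))*8 = ((2*(-3)/(4 - 3))*25 - 1*(-5))*8 = ((2*(-3)/1)*25 + 5)*8 = ((2*(-3)*1)*25 + 5)*8 = (-6*25 + 5)*8 = (-150 + 5)*8 = -145*8 = -1160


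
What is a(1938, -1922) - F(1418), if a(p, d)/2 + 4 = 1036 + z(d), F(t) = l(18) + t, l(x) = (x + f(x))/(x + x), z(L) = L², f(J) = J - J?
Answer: 14777627/2 ≈ 7.3888e+6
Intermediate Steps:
f(J) = 0
l(x) = ½ (l(x) = (x + 0)/(x + x) = x/((2*x)) = x*(1/(2*x)) = ½)
F(t) = ½ + t
a(p, d) = 2064 + 2*d² (a(p, d) = -8 + 2*(1036 + d²) = -8 + (2072 + 2*d²) = 2064 + 2*d²)
a(1938, -1922) - F(1418) = (2064 + 2*(-1922)²) - (½ + 1418) = (2064 + 2*3694084) - 1*2837/2 = (2064 + 7388168) - 2837/2 = 7390232 - 2837/2 = 14777627/2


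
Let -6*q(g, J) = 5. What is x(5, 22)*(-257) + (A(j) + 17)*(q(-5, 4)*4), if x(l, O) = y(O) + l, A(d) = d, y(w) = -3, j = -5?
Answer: -554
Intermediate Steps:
q(g, J) = -5/6 (q(g, J) = -1/6*5 = -5/6)
x(l, O) = -3 + l
x(5, 22)*(-257) + (A(j) + 17)*(q(-5, 4)*4) = (-3 + 5)*(-257) + (-5 + 17)*(-5/6*4) = 2*(-257) + 12*(-10/3) = -514 - 40 = -554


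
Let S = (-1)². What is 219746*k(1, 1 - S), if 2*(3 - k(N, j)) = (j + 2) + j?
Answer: 439492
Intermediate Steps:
S = 1
k(N, j) = 2 - j (k(N, j) = 3 - ((j + 2) + j)/2 = 3 - ((2 + j) + j)/2 = 3 - (2 + 2*j)/2 = 3 + (-1 - j) = 2 - j)
219746*k(1, 1 - S) = 219746*(2 - (1 - 1*1)) = 219746*(2 - (1 - 1)) = 219746*(2 - 1*0) = 219746*(2 + 0) = 219746*2 = 439492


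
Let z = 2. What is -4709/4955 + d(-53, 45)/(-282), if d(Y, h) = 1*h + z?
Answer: -33209/29730 ≈ -1.1170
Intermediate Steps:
d(Y, h) = 2 + h (d(Y, h) = 1*h + 2 = h + 2 = 2 + h)
-4709/4955 + d(-53, 45)/(-282) = -4709/4955 + (2 + 45)/(-282) = -4709*1/4955 + 47*(-1/282) = -4709/4955 - 1/6 = -33209/29730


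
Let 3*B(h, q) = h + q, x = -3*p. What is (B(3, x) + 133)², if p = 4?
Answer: 16900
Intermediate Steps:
x = -12 (x = -3*4 = -12)
B(h, q) = h/3 + q/3 (B(h, q) = (h + q)/3 = h/3 + q/3)
(B(3, x) + 133)² = (((⅓)*3 + (⅓)*(-12)) + 133)² = ((1 - 4) + 133)² = (-3 + 133)² = 130² = 16900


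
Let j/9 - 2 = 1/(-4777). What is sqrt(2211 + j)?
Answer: 2*sqrt(12716283237)/4777 ≈ 47.212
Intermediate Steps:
j = 85977/4777 (j = 18 + 9/(-4777) = 18 + 9*(-1/4777) = 18 - 9/4777 = 85977/4777 ≈ 17.998)
sqrt(2211 + j) = sqrt(2211 + 85977/4777) = sqrt(10647924/4777) = 2*sqrt(12716283237)/4777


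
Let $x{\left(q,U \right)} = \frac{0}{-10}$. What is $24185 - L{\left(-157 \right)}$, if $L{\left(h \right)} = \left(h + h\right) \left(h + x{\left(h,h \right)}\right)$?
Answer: $-25113$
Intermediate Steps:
$x{\left(q,U \right)} = 0$ ($x{\left(q,U \right)} = 0 \left(- \frac{1}{10}\right) = 0$)
$L{\left(h \right)} = 2 h^{2}$ ($L{\left(h \right)} = \left(h + h\right) \left(h + 0\right) = 2 h h = 2 h^{2}$)
$24185 - L{\left(-157 \right)} = 24185 - 2 \left(-157\right)^{2} = 24185 - 2 \cdot 24649 = 24185 - 49298 = -25113$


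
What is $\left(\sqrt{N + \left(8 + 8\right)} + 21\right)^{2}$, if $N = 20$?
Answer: $729$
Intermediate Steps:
$\left(\sqrt{N + \left(8 + 8\right)} + 21\right)^{2} = \left(\sqrt{20 + \left(8 + 8\right)} + 21\right)^{2} = \left(\sqrt{20 + 16} + 21\right)^{2} = \left(\sqrt{36} + 21\right)^{2} = \left(6 + 21\right)^{2} = 27^{2} = 729$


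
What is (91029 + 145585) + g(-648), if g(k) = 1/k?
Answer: 153325871/648 ≈ 2.3661e+5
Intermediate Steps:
(91029 + 145585) + g(-648) = (91029 + 145585) + 1/(-648) = 236614 - 1/648 = 153325871/648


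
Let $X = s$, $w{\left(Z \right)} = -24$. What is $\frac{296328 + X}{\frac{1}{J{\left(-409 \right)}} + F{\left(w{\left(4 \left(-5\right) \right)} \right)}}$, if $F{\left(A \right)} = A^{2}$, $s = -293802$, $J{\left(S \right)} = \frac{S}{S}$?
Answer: $\frac{2526}{577} \approx 4.3778$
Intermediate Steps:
$J{\left(S \right)} = 1$
$X = -293802$
$\frac{296328 + X}{\frac{1}{J{\left(-409 \right)}} + F{\left(w{\left(4 \left(-5\right) \right)} \right)}} = \frac{296328 - 293802}{1^{-1} + \left(-24\right)^{2}} = \frac{2526}{1 + 576} = \frac{2526}{577}$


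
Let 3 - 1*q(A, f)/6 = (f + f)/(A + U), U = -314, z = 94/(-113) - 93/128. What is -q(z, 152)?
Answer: -5712558/240223 ≈ -23.780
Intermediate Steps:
z = -22541/14464 (z = 94*(-1/113) - 93*1/128 = -94/113 - 93/128 = -22541/14464 ≈ -1.5584)
q(A, f) = 18 - 12*f/(-314 + A) (q(A, f) = 18 - 6*(f + f)/(A - 314) = 18 - 6*2*f/(-314 + A) = 18 - 12*f/(-314 + A))
-q(z, 152) = -6*(-942 - 2*152 + 3*(-22541/14464))/(-314 - 22541/14464) = -6*(-942 - 304 - 67623/14464)/(-4564237/14464) = -6*(-14464)*(-18089767)/(4564237*14464) = -1*5712558/240223 = -5712558/240223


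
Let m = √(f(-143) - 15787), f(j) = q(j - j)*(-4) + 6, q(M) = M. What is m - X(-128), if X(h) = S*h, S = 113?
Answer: 14464 + I*√15781 ≈ 14464.0 + 125.62*I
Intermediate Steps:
f(j) = 6 (f(j) = (j - j)*(-4) + 6 = 0*(-4) + 6 = 0 + 6 = 6)
m = I*√15781 (m = √(6 - 15787) = √(-15781) = I*√15781 ≈ 125.62*I)
X(h) = 113*h
m - X(-128) = I*√15781 - 113*(-128) = I*√15781 - 1*(-14464) = I*√15781 + 14464 = 14464 + I*√15781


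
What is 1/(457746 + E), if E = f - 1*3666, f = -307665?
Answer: 1/146415 ≈ 6.8299e-6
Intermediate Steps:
E = -311331 (E = -307665 - 1*3666 = -307665 - 3666 = -311331)
1/(457746 + E) = 1/(457746 - 311331) = 1/146415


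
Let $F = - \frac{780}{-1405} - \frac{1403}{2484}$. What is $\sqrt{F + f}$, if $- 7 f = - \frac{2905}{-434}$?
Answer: $\frac{i \sqrt{1163585858421}}{1097586} \approx 0.98279 i$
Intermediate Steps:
$F = - \frac{293}{30348}$ ($F = \left(-780\right) \left(- \frac{1}{1405}\right) - \frac{61}{108} = \frac{156}{281} - \frac{61}{108} = - \frac{293}{30348} \approx -0.0096547$)
$f = - \frac{415}{434}$ ($f = - \frac{\left(-2905\right) \frac{1}{-434}}{7} = - \frac{\left(-2905\right) \left(- \frac{1}{434}\right)}{7} = \left(- \frac{1}{7}\right) \frac{415}{62} = - \frac{415}{434} \approx -0.95622$)
$\sqrt{F + f} = \sqrt{- \frac{293}{30348} - \frac{415}{434}} = \sqrt{- \frac{6360791}{6585516}} = \frac{i \sqrt{1163585858421}}{1097586}$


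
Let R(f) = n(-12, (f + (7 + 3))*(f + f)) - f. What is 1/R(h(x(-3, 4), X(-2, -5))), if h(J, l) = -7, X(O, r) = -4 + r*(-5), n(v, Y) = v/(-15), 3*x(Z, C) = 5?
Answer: 5/39 ≈ 0.12821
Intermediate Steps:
x(Z, C) = 5/3 (x(Z, C) = (⅓)*5 = 5/3)
n(v, Y) = -v/15 (n(v, Y) = v*(-1/15) = -v/15)
X(O, r) = -4 - 5*r
R(f) = ⅘ - f (R(f) = -1/15*(-12) - f = ⅘ - f)
1/R(h(x(-3, 4), X(-2, -5))) = 1/(⅘ - 1*(-7)) = 1/(⅘ + 7) = 1/(39/5) = 5/39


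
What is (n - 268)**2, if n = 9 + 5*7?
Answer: 50176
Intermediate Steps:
n = 44 (n = 9 + 35 = 44)
(n - 268)**2 = (44 - 268)**2 = (-224)**2 = 50176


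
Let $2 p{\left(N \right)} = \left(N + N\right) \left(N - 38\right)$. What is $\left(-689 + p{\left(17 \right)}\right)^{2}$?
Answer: $1094116$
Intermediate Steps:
$p{\left(N \right)} = N \left(-38 + N\right)$ ($p{\left(N \right)} = \frac{\left(N + N\right) \left(N - 38\right)}{2} = \frac{2 N \left(-38 + N\right)}{2} = N \left(-38 + N\right)$)
$\left(-689 + p{\left(17 \right)}\right)^{2} = \left(-689 + 17 \left(-38 + 17\right)\right)^{2} = \left(-689 + 17 \left(-21\right)\right)^{2} = \left(-689 - 357\right)^{2} = \left(-1046\right)^{2} = 1094116$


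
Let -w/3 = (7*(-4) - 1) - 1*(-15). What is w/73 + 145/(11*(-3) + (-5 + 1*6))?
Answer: -9241/2336 ≈ -3.9559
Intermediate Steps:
w = 42 (w = -3*((7*(-4) - 1) - 1*(-15)) = -3*((-28 - 1) + 15) = -3*(-29 + 15) = -3*(-14) = 42)
w/73 + 145/(11*(-3) + (-5 + 1*6)) = 42/73 + 145/(11*(-3) + (-5 + 1*6)) = 42*(1/73) + 145/(-33 + (-5 + 6)) = 42/73 + 145/(-33 + 1) = 42/73 + 145/(-32) = 42/73 + 145*(-1/32) = 42/73 - 145/32 = -9241/2336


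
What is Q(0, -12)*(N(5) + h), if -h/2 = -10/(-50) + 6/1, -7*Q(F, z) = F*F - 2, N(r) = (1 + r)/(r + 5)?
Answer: -118/35 ≈ -3.3714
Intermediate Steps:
N(r) = (1 + r)/(5 + r)
Q(F, z) = 2/7 - F**2/7 (Q(F, z) = -(F*F - 2)/7 = -(F**2 - 2)/7 = -(-2 + F**2)/7 = 2/7 - F**2/7)
h = -62/5 (h = -2*(-10/(-50) + 6/1) = -2*(-10*(-1/50) + 6*1) = -2*(1/5 + 6) = -2*31/5 = -62/5 ≈ -12.400)
Q(0, -12)*(N(5) + h) = (2/7 - 1/7*0**2)*((1 + 5)/(5 + 5) - 62/5) = (2/7 - 1/7*0)*(6/10 - 62/5) = (2/7 + 0)*((1/10)*6 - 62/5) = 2*(3/5 - 62/5)/7 = (2/7)*(-59/5) = -118/35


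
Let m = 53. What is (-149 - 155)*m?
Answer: -16112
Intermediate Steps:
(-149 - 155)*m = (-149 - 155)*53 = -304*53 = -16112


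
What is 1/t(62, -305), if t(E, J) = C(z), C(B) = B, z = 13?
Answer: 1/13 ≈ 0.076923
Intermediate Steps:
t(E, J) = 13
1/t(62, -305) = 1/13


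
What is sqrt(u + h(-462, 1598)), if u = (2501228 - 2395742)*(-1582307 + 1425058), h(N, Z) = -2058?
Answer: 2*I*sqrt(4146892518) ≈ 1.2879e+5*I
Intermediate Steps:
u = -16587568014 (u = 105486*(-157249) = -16587568014)
sqrt(u + h(-462, 1598)) = sqrt(-16587568014 - 2058) = sqrt(-16587570072) = 2*I*sqrt(4146892518)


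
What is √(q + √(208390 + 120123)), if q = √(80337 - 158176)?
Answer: √(√328513 + I*√77839) ≈ 24.603 + 5.67*I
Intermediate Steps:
q = I*√77839 (q = √(-77839) = I*√77839 ≈ 279.0*I)
√(q + √(208390 + 120123)) = √(I*√77839 + √(208390 + 120123)) = √(I*√77839 + √328513) = √(√328513 + I*√77839)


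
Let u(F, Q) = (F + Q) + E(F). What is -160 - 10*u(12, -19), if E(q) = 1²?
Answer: -100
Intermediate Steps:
E(q) = 1
u(F, Q) = 1 + F + Q (u(F, Q) = (F + Q) + 1 = 1 + F + Q)
-160 - 10*u(12, -19) = -160 - 10*(1 + 12 - 19) = -160 - 10*(-6) = -160 + 60 = -100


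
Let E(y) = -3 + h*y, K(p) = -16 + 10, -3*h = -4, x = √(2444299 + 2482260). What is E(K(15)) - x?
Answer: -11 - √4926559 ≈ -2230.6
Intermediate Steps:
x = √4926559 ≈ 2219.6
h = 4/3 (h = -⅓*(-4) = 4/3 ≈ 1.3333)
K(p) = -6
E(y) = -3 + 4*y/3
E(K(15)) - x = (-3 + (4/3)*(-6)) - √4926559 = (-3 - 8) - √4926559 = -11 - √4926559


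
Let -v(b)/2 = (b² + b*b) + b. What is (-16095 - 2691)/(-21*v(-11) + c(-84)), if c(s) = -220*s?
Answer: -3131/4697 ≈ -0.66660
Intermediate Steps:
v(b) = -4*b² - 2*b (v(b) = -2*((b² + b*b) + b) = -2*((b² + b²) + b) = -2*(2*b² + b) = -2*(b + 2*b²) = -4*b² - 2*b)
(-16095 - 2691)/(-21*v(-11) + c(-84)) = (-16095 - 2691)/(-(-42)*(-11)*(1 + 2*(-11)) - 220*(-84)) = -18786/(-(-42)*(-11)*(1 - 22) + 18480) = -18786/(-(-42)*(-11)*(-21) + 18480) = -18786/(-21*(-462) + 18480) = -18786/(9702 + 18480) = -18786/28182 = -18786*1/28182 = -3131/4697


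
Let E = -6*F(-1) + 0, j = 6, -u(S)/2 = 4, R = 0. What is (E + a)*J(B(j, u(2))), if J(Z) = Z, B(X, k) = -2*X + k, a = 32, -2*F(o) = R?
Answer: -640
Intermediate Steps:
F(o) = 0 (F(o) = -½*0 = 0)
u(S) = -8 (u(S) = -2*4 = -8)
B(X, k) = k - 2*X
E = 0 (E = -6*0 + 0 = 0 + 0 = 0)
(E + a)*J(B(j, u(2))) = (0 + 32)*(-8 - 2*6) = 32*(-8 - 12) = 32*(-20) = -640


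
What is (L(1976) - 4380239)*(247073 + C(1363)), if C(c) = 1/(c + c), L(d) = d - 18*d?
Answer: -2972807864537169/2726 ≈ -1.0905e+12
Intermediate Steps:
L(d) = -17*d
C(c) = 1/(2*c)
(L(1976) - 4380239)*(247073 + C(1363)) = (-17*1976 - 4380239)*(247073 + (½)/1363) = (-33592 - 4380239)*(247073 + (½)*(1/1363)) = -4413831*(247073 + 1/2726) = -4413831*673520999/2726 = -2972807864537169/2726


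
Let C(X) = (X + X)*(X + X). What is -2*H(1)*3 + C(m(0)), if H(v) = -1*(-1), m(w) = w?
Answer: -6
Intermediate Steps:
C(X) = 4*X² (C(X) = (2*X)*(2*X) = 4*X²)
H(v) = 1
-2*H(1)*3 + C(m(0)) = -2*3 + 4*0² = -2*3 + 4*0 = -6 + 0 = -6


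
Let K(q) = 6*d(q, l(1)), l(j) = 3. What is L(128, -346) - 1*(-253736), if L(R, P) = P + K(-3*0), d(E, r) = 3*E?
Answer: 253390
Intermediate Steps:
K(q) = 18*q (K(q) = 6*(3*q) = 18*q)
L(R, P) = P (L(R, P) = P + 18*(-3*0) = P + 18*0 = P + 0 = P)
L(128, -346) - 1*(-253736) = -346 - 1*(-253736) = -346 + 253736 = 253390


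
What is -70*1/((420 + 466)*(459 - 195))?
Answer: -35/116952 ≈ -0.00029927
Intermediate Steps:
-70*1/((420 + 466)*(459 - 195)) = -70/(264*886) = -70/233904 = -70*1/233904 = -35/116952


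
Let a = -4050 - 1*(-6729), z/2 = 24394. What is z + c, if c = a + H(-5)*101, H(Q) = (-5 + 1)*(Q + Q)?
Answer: 55507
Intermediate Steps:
z = 48788 (z = 2*24394 = 48788)
H(Q) = -8*Q
a = 2679 (a = -4050 + 6729 = 2679)
c = 6719 (c = 2679 - 8*(-5)*101 = 2679 + 40*101 = 2679 + 4040 = 6719)
z + c = 48788 + 6719 = 55507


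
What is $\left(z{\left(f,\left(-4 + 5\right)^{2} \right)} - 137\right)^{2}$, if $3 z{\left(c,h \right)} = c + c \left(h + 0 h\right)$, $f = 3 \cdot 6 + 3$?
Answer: $15129$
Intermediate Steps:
$f = 21$ ($f = 18 + 3 = 21$)
$z{\left(c,h \right)} = \frac{c}{3} + \frac{c h}{3}$ ($z{\left(c,h \right)} = \frac{c + c \left(h + 0 h\right)}{3} = \frac{c + c \left(h + 0\right)}{3} = \frac{c + c h}{3} = \frac{c}{3} + \frac{c h}{3}$)
$\left(z{\left(f,\left(-4 + 5\right)^{2} \right)} - 137\right)^{2} = \left(\frac{1}{3} \cdot 21 \left(1 + \left(-4 + 5\right)^{2}\right) - 137\right)^{2} = \left(\frac{1}{3} \cdot 21 \left(1 + 1^{2}\right) - 137\right)^{2} = \left(\frac{1}{3} \cdot 21 \left(1 + 1\right) - 137\right)^{2} = \left(\frac{1}{3} \cdot 21 \cdot 2 - 137\right)^{2} = \left(14 - 137\right)^{2} = \left(-123\right)^{2} = 15129$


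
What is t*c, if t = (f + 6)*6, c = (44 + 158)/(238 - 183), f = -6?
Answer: 0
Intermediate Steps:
c = 202/55 ≈ 3.6727
t = 0 (t = (-6 + 6)*6 = 0*6 = 0)
t*c = 0*(202/55) = 0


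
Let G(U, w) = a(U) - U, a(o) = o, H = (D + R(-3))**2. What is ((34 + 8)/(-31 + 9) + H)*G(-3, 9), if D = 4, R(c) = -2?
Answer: 0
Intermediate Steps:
H = 4 (H = (4 - 2)**2 = 2**2 = 4)
G(U, w) = 0 (G(U, w) = U - U = 0)
((34 + 8)/(-31 + 9) + H)*G(-3, 9) = ((34 + 8)/(-31 + 9) + 4)*0 = (42/(-22) + 4)*0 = (42*(-1/22) + 4)*0 = (-21/11 + 4)*0 = (23/11)*0 = 0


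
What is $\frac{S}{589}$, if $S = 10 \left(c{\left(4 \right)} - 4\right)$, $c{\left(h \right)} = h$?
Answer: $0$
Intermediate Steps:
$S = 0$ ($S = 10 \left(4 - 4\right) = 10 \cdot 0 = 0$)
$\frac{S}{589} = \frac{0}{589} = 0 \cdot \frac{1}{589} = 0$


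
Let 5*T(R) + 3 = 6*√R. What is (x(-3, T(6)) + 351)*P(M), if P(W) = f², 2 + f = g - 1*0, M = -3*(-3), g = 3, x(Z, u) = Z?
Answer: 348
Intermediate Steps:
T(R) = -⅗ + 6*√R/5 (T(R) = -⅗ + (6*√R)/5 = -⅗ + 6*√R/5)
M = 9
f = 1 (f = -2 + (3 - 1*0) = -2 + (3 + 0) = -2 + 3 = 1)
P(W) = 1 (P(W) = 1² = 1)
(x(-3, T(6)) + 351)*P(M) = (-3 + 351)*1 = 348*1 = 348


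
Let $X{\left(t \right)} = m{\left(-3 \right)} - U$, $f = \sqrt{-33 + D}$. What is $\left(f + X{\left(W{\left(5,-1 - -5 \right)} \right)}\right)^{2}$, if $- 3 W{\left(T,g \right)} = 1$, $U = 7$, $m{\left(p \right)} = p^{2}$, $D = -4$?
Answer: $\left(2 + i \sqrt{37}\right)^{2} \approx -33.0 + 24.331 i$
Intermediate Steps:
$W{\left(T,g \right)} = - \frac{1}{3}$ ($W{\left(T,g \right)} = \left(- \frac{1}{3}\right) 1 = - \frac{1}{3}$)
$f = i \sqrt{37}$ ($f = \sqrt{-33 - 4} = \sqrt{-37} = i \sqrt{37} \approx 6.0828 i$)
$X{\left(t \right)} = 2$ ($X{\left(t \right)} = \left(-3\right)^{2} - 7 = 9 - 7 = 2$)
$\left(f + X{\left(W{\left(5,-1 - -5 \right)} \right)}\right)^{2} = \left(i \sqrt{37} + 2\right)^{2} = \left(2 + i \sqrt{37}\right)^{2}$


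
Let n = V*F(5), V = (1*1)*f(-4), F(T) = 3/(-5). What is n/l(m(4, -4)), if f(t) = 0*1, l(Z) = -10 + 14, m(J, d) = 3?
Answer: 0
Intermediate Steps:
l(Z) = 4
f(t) = 0
F(T) = -⅗ (F(T) = 3*(-⅕) = -⅗)
V = 0 (V = (1*1)*0 = 1*0 = 0)
n = 0 (n = 0*(-⅗) = 0)
n/l(m(4, -4)) = 0/4 = 0*(¼) = 0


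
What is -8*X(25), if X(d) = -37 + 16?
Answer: 168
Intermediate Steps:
X(d) = -21
-8*X(25) = -8*(-21) = 168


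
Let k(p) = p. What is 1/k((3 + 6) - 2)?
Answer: ⅐ ≈ 0.14286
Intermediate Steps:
1/k((3 + 6) - 2) = 1/((3 + 6) - 2) = 1/(9 - 2) = 1/7 = ⅐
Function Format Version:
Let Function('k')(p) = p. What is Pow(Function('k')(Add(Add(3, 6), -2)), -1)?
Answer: Rational(1, 7) ≈ 0.14286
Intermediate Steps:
Pow(Function('k')(Add(Add(3, 6), -2)), -1) = Pow(Add(Add(3, 6), -2), -1) = Pow(Add(9, -2), -1) = Pow(7, -1) = Rational(1, 7)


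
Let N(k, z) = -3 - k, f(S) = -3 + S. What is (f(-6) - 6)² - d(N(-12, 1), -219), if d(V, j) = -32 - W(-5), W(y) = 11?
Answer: 268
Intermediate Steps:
d(V, j) = -43 (d(V, j) = -32 - 1*11 = -32 - 11 = -43)
(f(-6) - 6)² - d(N(-12, 1), -219) = ((-3 - 6) - 6)² - 1*(-43) = (-9 - 6)² + 43 = (-15)² + 43 = 225 + 43 = 268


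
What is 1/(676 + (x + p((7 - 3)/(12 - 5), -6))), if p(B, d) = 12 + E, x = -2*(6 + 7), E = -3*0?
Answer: 1/662 ≈ 0.0015106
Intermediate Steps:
E = 0
x = -26 (x = -2*13 = -26)
p(B, d) = 12 (p(B, d) = 12 + 0 = 12)
1/(676 + (x + p((7 - 3)/(12 - 5), -6))) = 1/(676 + (-26 + 12)) = 1/(676 - 14) = 1/662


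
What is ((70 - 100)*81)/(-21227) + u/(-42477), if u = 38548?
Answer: -715039286/901659279 ≈ -0.79303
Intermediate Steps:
((70 - 100)*81)/(-21227) + u/(-42477) = ((70 - 100)*81)/(-21227) + 38548/(-42477) = -30*81*(-1/21227) + 38548*(-1/42477) = -2430*(-1/21227) - 38548/42477 = 2430/21227 - 38548/42477 = -715039286/901659279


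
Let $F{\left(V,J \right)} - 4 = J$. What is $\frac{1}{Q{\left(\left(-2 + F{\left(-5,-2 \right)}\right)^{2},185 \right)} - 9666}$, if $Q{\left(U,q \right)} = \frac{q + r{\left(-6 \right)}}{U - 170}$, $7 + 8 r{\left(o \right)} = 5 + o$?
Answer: $- \frac{85}{821702} \approx -0.00010344$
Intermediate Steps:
$r{\left(o \right)} = - \frac{1}{4} + \frac{o}{8}$ ($r{\left(o \right)} = - \frac{7}{8} + \frac{5 + o}{8} = - \frac{7}{8} + \left(\frac{5}{8} + \frac{o}{8}\right) = - \frac{1}{4} + \frac{o}{8}$)
$F{\left(V,J \right)} = 4 + J$
$Q{\left(U,q \right)} = \frac{-1 + q}{-170 + U}$ ($Q{\left(U,q \right)} = \frac{q + \left(- \frac{1}{4} + \frac{1}{8} \left(-6\right)\right)}{U - 170} = \frac{q - 1}{-170 + U} = \frac{-1 + q}{-170 + U}$)
$\frac{1}{Q{\left(\left(-2 + F{\left(-5,-2 \right)}\right)^{2},185 \right)} - 9666} = \frac{1}{\frac{-1 + 185}{-170 + \left(-2 + \left(4 - 2\right)\right)^{2}} - 9666} = \frac{1}{\frac{1}{-170 + \left(-2 + 2\right)^{2}} \cdot 184 - 9666} = \frac{1}{\frac{1}{-170 + 0^{2}} \cdot 184 - 9666} = \frac{1}{\frac{1}{-170 + 0} \cdot 184 - 9666} = \frac{1}{\frac{1}{-170} \cdot 184 - 9666} = \frac{1}{\left(- \frac{1}{170}\right) 184 - 9666} = \frac{1}{- \frac{92}{85} - 9666} = \frac{1}{- \frac{821702}{85}} = - \frac{85}{821702}$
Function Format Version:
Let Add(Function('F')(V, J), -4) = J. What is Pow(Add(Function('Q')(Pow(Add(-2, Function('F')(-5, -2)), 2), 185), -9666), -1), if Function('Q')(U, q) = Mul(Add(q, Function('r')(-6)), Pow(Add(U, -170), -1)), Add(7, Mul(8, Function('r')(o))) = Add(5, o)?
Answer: Rational(-85, 821702) ≈ -0.00010344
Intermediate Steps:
Function('r')(o) = Add(Rational(-1, 4), Mul(Rational(1, 8), o)) (Function('r')(o) = Add(Rational(-7, 8), Mul(Rational(1, 8), Add(5, o))) = Add(Rational(-7, 8), Add(Rational(5, 8), Mul(Rational(1, 8), o))) = Add(Rational(-1, 4), Mul(Rational(1, 8), o)))
Function('F')(V, J) = Add(4, J)
Function('Q')(U, q) = Mul(Pow(Add(-170, U), -1), Add(-1, q)) (Function('Q')(U, q) = Mul(Add(q, Add(Rational(-1, 4), Mul(Rational(1, 8), -6))), Pow(Add(U, -170), -1)) = Mul(Add(q, Add(Rational(-1, 4), Rational(-3, 4))), Pow(Add(-170, U), -1)) = Mul(Add(q, -1), Pow(Add(-170, U), -1)) = Mul(Add(-1, q), Pow(Add(-170, U), -1)) = Mul(Pow(Add(-170, U), -1), Add(-1, q)))
Pow(Add(Function('Q')(Pow(Add(-2, Function('F')(-5, -2)), 2), 185), -9666), -1) = Pow(Add(Mul(Pow(Add(-170, Pow(Add(-2, Add(4, -2)), 2)), -1), Add(-1, 185)), -9666), -1) = Pow(Add(Mul(Pow(Add(-170, Pow(Add(-2, 2), 2)), -1), 184), -9666), -1) = Pow(Add(Mul(Pow(Add(-170, Pow(0, 2)), -1), 184), -9666), -1) = Pow(Add(Mul(Pow(Add(-170, 0), -1), 184), -9666), -1) = Pow(Add(Mul(Pow(-170, -1), 184), -9666), -1) = Pow(Add(Mul(Rational(-1, 170), 184), -9666), -1) = Pow(Add(Rational(-92, 85), -9666), -1) = Pow(Rational(-821702, 85), -1) = Rational(-85, 821702)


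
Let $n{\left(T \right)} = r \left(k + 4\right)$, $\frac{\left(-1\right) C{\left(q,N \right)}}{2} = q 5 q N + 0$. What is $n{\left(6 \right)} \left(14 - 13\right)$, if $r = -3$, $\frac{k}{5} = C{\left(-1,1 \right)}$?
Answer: $138$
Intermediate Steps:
$C{\left(q,N \right)} = - 10 N q^{2}$ ($C{\left(q,N \right)} = - 2 \left(q 5 q N + 0\right) = - 2 \left(5 q q N + 0\right) = - 2 \left(5 q^{2} N + 0\right) = - 2 \left(5 N q^{2} + 0\right) = - 2 \cdot 5 N q^{2} = - 10 N q^{2}$)
$k = -50$ ($k = 5 \left(\left(-10\right) 1 \left(-1\right)^{2}\right) = 5 \left(\left(-10\right) 1 \cdot 1\right) = 5 \left(-10\right) = -50$)
$n{\left(T \right)} = 138$ ($n{\left(T \right)} = - 3 \left(-50 + 4\right) = \left(-3\right) \left(-46\right) = 138$)
$n{\left(6 \right)} \left(14 - 13\right) = 138 \left(14 - 13\right) = 138 \cdot 1 = 138$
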